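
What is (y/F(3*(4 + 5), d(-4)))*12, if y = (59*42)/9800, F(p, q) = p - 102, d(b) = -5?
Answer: -177/4375 ≈ -0.040457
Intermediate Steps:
F(p, q) = -102 + p
y = 177/700 (y = 2478*(1/9800) = 177/700 ≈ 0.25286)
(y/F(3*(4 + 5), d(-4)))*12 = (177/(700*(-102 + 3*(4 + 5))))*12 = (177/(700*(-102 + 3*9)))*12 = (177/(700*(-102 + 27)))*12 = ((177/700)/(-75))*12 = ((177/700)*(-1/75))*12 = -59/17500*12 = -177/4375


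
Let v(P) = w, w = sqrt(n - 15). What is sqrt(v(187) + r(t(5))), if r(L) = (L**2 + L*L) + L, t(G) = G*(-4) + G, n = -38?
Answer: sqrt(435 + I*sqrt(53)) ≈ 20.857 + 0.1745*I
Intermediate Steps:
t(G) = -3*G (t(G) = -4*G + G = -3*G)
r(L) = L + 2*L**2 (r(L) = (L**2 + L**2) + L = 2*L**2 + L = L + 2*L**2)
w = I*sqrt(53) (w = sqrt(-38 - 15) = sqrt(-53) = I*sqrt(53) ≈ 7.2801*I)
v(P) = I*sqrt(53)
sqrt(v(187) + r(t(5))) = sqrt(I*sqrt(53) + (-3*5)*(1 + 2*(-3*5))) = sqrt(I*sqrt(53) - 15*(1 + 2*(-15))) = sqrt(I*sqrt(53) - 15*(1 - 30)) = sqrt(I*sqrt(53) - 15*(-29)) = sqrt(I*sqrt(53) + 435) = sqrt(435 + I*sqrt(53))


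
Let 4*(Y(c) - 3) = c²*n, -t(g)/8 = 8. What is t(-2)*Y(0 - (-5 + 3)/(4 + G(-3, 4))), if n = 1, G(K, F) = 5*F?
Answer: -1729/9 ≈ -192.11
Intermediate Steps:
t(g) = -64 (t(g) = -8*8 = -64)
Y(c) = 3 + c²/4 (Y(c) = 3 + (c²*1)/4 = 3 + c²/4)
t(-2)*Y(0 - (-5 + 3)/(4 + G(-3, 4))) = -64*(3 + (0 - (-5 + 3)/(4 + 5*4))²/4) = -64*(3 + (0 - (-2)/(4 + 20))²/4) = -64*(3 + (0 - (-2)/24)²/4) = -64*(3 + (0 - 1*(-1/12))²/4) = -64*(3 + (0 + 1/12)²/4) = -64*(3 + (1/12)²/4) = -64*(3 + (¼)*(1/144)) = -64*(3 + 1/576) = -64*1729/576 = -1729/9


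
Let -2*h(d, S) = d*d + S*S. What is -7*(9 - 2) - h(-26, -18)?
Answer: 451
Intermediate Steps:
h(d, S) = -S**2/2 - d**2/2 (h(d, S) = -(d*d + S*S)/2 = -(d**2 + S**2)/2 = -(S**2 + d**2)/2 = -S**2/2 - d**2/2)
-7*(9 - 2) - h(-26, -18) = -7*(9 - 2) - (-1/2*(-18)**2 - 1/2*(-26)**2) = -7*7 - (-1/2*324 - 1/2*676) = -49 - (-162 - 338) = -49 - 1*(-500) = -49 + 500 = 451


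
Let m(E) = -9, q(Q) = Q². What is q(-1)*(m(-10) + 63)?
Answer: 54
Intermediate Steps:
q(-1)*(m(-10) + 63) = (-1)²*(-9 + 63) = 1*54 = 54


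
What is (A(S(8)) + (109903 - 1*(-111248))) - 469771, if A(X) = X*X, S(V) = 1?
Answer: -248619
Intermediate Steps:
A(X) = X**2
(A(S(8)) + (109903 - 1*(-111248))) - 469771 = (1**2 + (109903 - 1*(-111248))) - 469771 = (1 + (109903 + 111248)) - 469771 = (1 + 221151) - 469771 = 221152 - 469771 = -248619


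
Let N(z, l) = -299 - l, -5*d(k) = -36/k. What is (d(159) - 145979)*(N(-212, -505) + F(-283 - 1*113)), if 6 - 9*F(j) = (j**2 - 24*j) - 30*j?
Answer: 454774076788/159 ≈ 2.8602e+9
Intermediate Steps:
d(k) = 36/(5*k) (d(k) = -(-36)/(5*k) = 36/(5*k))
F(j) = 2/3 + 6*j - j**2/9 (F(j) = 2/3 - ((j**2 - 24*j) - 30*j)/9 = 2/3 - (j**2 - 54*j)/9 = 2/3 + (6*j - j**2/9) = 2/3 + 6*j - j**2/9)
(d(159) - 145979)*(N(-212, -505) + F(-283 - 1*113)) = ((36/5)/159 - 145979)*((-299 - 1*(-505)) + (2/3 + 6*(-283 - 1*113) - (-283 - 1*113)**2/9)) = ((36/5)*(1/159) - 145979)*((-299 + 505) + (2/3 + 6*(-283 - 113) - (-283 - 113)**2/9)) = (12/265 - 145979)*(206 + (2/3 + 6*(-396) - 1/9*(-396)**2)) = -38684423*(206 + (2/3 - 2376 - 1/9*156816))/265 = -38684423*(206 + (2/3 - 2376 - 17424))/265 = -38684423*(206 - 59398/3)/265 = -38684423/265*(-58780/3) = 454774076788/159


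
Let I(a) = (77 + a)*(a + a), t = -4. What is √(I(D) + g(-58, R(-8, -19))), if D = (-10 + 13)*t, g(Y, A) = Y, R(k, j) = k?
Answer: I*√1618 ≈ 40.224*I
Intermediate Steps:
D = -12 (D = (-10 + 13)*(-4) = 3*(-4) = -12)
I(a) = 2*a*(77 + a) (I(a) = (77 + a)*(2*a) = 2*a*(77 + a))
√(I(D) + g(-58, R(-8, -19))) = √(2*(-12)*(77 - 12) - 58) = √(2*(-12)*65 - 58) = √(-1560 - 58) = √(-1618) = I*√1618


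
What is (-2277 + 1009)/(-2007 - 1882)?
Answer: 1268/3889 ≈ 0.32605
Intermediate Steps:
(-2277 + 1009)/(-2007 - 1882) = -1268/(-3889) = -1268*(-1/3889) = 1268/3889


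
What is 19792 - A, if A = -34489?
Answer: 54281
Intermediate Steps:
19792 - A = 19792 - 1*(-34489) = 19792 + 34489 = 54281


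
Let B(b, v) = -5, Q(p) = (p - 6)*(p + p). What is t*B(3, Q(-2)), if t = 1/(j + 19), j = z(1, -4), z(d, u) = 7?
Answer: -5/26 ≈ -0.19231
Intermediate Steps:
Q(p) = 2*p*(-6 + p) (Q(p) = (-6 + p)*(2*p) = 2*p*(-6 + p))
j = 7
t = 1/26 (t = 1/(7 + 19) = 1/26 ≈ 0.038462)
t*B(3, Q(-2)) = (1/26)*(-5) = -5/26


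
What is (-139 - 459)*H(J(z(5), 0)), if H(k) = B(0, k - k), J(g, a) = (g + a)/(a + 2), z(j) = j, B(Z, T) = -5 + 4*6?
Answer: -11362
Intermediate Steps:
B(Z, T) = 19 (B(Z, T) = -5 + 24 = 19)
J(g, a) = (a + g)/(2 + a)
H(k) = 19
(-139 - 459)*H(J(z(5), 0)) = (-139 - 459)*19 = -598*19 = -11362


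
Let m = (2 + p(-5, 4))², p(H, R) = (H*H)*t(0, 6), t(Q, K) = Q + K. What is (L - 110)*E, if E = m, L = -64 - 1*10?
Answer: -4251136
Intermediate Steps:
t(Q, K) = K + Q
L = -74 (L = -64 - 10 = -74)
p(H, R) = 6*H² (p(H, R) = (H*H)*(6 + 0) = H²*6 = 6*H²)
m = 23104 (m = (2 + 6*(-5)²)² = (2 + 6*25)² = (2 + 150)² = 152² = 23104)
E = 23104
(L - 110)*E = (-74 - 110)*23104 = -184*23104 = -4251136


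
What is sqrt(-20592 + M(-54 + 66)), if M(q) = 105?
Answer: I*sqrt(20487) ≈ 143.13*I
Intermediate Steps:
sqrt(-20592 + M(-54 + 66)) = sqrt(-20592 + 105) = sqrt(-20487) = I*sqrt(20487)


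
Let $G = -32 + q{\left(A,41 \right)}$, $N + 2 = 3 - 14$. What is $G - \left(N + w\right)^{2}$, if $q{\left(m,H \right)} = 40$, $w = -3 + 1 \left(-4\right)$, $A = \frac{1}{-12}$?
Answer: $-392$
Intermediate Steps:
$A = - \frac{1}{12} \approx -0.083333$
$w = -7$ ($w = -3 - 4 = -7$)
$N = -13$ ($N = -2 + \left(3 - 14\right) = -2 - 11 = -13$)
$G = 8$ ($G = -32 + 40 = 8$)
$G - \left(N + w\right)^{2} = 8 - \left(-13 - 7\right)^{2} = 8 - \left(-20\right)^{2} = 8 - 400 = -392$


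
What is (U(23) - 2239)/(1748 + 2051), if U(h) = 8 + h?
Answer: -2208/3799 ≈ -0.58121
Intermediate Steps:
(U(23) - 2239)/(1748 + 2051) = ((8 + 23) - 2239)/(1748 + 2051) = (31 - 2239)/3799 = -2208*1/3799 = -2208/3799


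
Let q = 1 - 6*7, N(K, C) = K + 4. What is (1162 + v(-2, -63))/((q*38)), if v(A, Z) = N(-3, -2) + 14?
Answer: -1177/1558 ≈ -0.75546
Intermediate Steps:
N(K, C) = 4 + K
v(A, Z) = 15 (v(A, Z) = (4 - 3) + 14 = 1 + 14 = 15)
q = -41 (q = 1 - 42 = -41)
(1162 + v(-2, -63))/((q*38)) = (1162 + 15)/((-41*38)) = 1177/(-1558) = 1177*(-1/1558) = -1177/1558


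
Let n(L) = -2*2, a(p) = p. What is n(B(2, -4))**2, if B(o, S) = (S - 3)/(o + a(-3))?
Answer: 16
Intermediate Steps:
B(o, S) = (-3 + S)/(-3 + o) (B(o, S) = (S - 3)/(o - 3) = (-3 + S)/(-3 + o))
n(L) = -4
n(B(2, -4))**2 = (-4)**2 = 16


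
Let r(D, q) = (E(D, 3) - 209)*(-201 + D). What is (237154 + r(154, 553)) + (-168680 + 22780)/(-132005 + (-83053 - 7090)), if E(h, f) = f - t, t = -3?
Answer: 13700736690/55537 ≈ 2.4670e+5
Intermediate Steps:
E(h, f) = 3 + f (E(h, f) = f - 1*(-3) = f + 3 = 3 + f)
r(D, q) = 40803 - 203*D (r(D, q) = ((3 + 3) - 209)*(-201 + D) = (6 - 209)*(-201 + D) = -203*(-201 + D) = 40803 - 203*D)
(237154 + r(154, 553)) + (-168680 + 22780)/(-132005 + (-83053 - 7090)) = (237154 + (40803 - 203*154)) + (-168680 + 22780)/(-132005 + (-83053 - 7090)) = (237154 + (40803 - 31262)) - 145900/(-132005 - 90143) = (237154 + 9541) - 145900/(-222148) = 246695 - 145900*(-1/222148) = 246695 + 36475/55537 = 13700736690/55537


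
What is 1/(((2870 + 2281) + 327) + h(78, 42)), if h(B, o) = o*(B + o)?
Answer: 1/10518 ≈ 9.5075e-5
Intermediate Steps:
1/(((2870 + 2281) + 327) + h(78, 42)) = 1/(((2870 + 2281) + 327) + 42*(78 + 42)) = 1/((5151 + 327) + 42*120) = 1/(5478 + 5040) = 1/10518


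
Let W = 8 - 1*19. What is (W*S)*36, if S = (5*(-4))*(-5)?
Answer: -39600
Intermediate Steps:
S = 100 (S = -20*(-5) = 100)
W = -11 (W = 8 - 19 = -11)
(W*S)*36 = -11*100*36 = -1100*36 = -39600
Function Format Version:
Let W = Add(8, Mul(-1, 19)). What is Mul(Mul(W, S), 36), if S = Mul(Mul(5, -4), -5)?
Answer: -39600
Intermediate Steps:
S = 100 (S = Mul(-20, -5) = 100)
W = -11 (W = Add(8, -19) = -11)
Mul(Mul(W, S), 36) = Mul(Mul(-11, 100), 36) = Mul(-1100, 36) = -39600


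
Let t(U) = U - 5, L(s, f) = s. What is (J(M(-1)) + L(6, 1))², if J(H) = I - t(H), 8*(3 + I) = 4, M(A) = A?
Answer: 361/4 ≈ 90.250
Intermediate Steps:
t(U) = -5 + U
I = -5/2 (I = -3 + (⅛)*4 = -3 + ½ = -5/2 ≈ -2.5000)
J(H) = 5/2 - H (J(H) = -5/2 - (-5 + H) = -5/2 + (5 - H) = 5/2 - H)
(J(M(-1)) + L(6, 1))² = ((5/2 - 1*(-1)) + 6)² = ((5/2 + 1) + 6)² = (7/2 + 6)² = (19/2)² = 361/4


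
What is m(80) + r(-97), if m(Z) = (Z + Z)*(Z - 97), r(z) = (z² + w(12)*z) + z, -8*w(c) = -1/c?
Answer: 632735/96 ≈ 6591.0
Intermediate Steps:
w(c) = 1/(8*c) (w(c) = -(-1)/(8*c) = 1/(8*c))
r(z) = z² + 97*z/96 (r(z) = (z² + ((⅛)/12)*z) + z = (z² + ((⅛)*(1/12))*z) + z = (z² + z/96) + z = z² + 97*z/96)
m(Z) = 2*Z*(-97 + Z) (m(Z) = (2*Z)*(-97 + Z) = 2*Z*(-97 + Z))
m(80) + r(-97) = 2*80*(-97 + 80) + (1/96)*(-97)*(97 + 96*(-97)) = 2*80*(-17) + (1/96)*(-97)*(97 - 9312) = -2720 + (1/96)*(-97)*(-9215) = -2720 + 893855/96 = 632735/96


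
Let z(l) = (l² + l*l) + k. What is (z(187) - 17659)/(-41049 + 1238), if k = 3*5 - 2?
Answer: -52292/39811 ≈ -1.3135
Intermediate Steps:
k = 13 (k = 15 - 2 = 13)
z(l) = 13 + 2*l² (z(l) = (l² + l*l) + 13 = (l² + l²) + 13 = 2*l² + 13 = 13 + 2*l²)
(z(187) - 17659)/(-41049 + 1238) = ((13 + 2*187²) - 17659)/(-41049 + 1238) = ((13 + 2*34969) - 17659)/(-39811) = ((13 + 69938) - 17659)*(-1/39811) = (69951 - 17659)*(-1/39811) = 52292*(-1/39811) = -52292/39811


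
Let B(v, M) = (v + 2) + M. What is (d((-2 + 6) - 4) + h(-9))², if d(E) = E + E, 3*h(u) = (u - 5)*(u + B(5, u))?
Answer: 23716/9 ≈ 2635.1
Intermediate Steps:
B(v, M) = 2 + M + v (B(v, M) = (2 + v) + M = 2 + M + v)
h(u) = (-5 + u)*(7 + 2*u)/3 (h(u) = ((u - 5)*(u + (2 + u + 5)))/3 = ((-5 + u)*(u + (7 + u)))/3 = ((-5 + u)*(7 + 2*u))/3 = (-5 + u)*(7 + 2*u)/3)
d(E) = 2*E
(d((-2 + 6) - 4) + h(-9))² = (2*((-2 + 6) - 4) + (-35/3 - 1*(-9) + (⅔)*(-9)²))² = (2*(4 - 4) + (-35/3 + 9 + (⅔)*81))² = (2*0 + (-35/3 + 9 + 54))² = (0 + 154/3)² = (154/3)² = 23716/9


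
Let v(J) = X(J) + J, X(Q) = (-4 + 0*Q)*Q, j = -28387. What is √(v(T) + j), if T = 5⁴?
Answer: I*√30262 ≈ 173.96*I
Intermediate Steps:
T = 625
X(Q) = -4*Q (X(Q) = (-4 + 0)*Q = -4*Q)
v(J) = -3*J (v(J) = -4*J + J = -3*J)
√(v(T) + j) = √(-3*625 - 28387) = √(-1875 - 28387) = √(-30262) = I*√30262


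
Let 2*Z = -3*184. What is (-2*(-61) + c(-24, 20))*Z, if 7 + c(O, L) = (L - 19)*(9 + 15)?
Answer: -38364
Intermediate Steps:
c(O, L) = -463 + 24*L (c(O, L) = -7 + (L - 19)*(9 + 15) = -7 + (-19 + L)*24 = -7 + (-456 + 24*L) = -463 + 24*L)
Z = -276 (Z = (-3*184)/2 = (1/2)*(-552) = -276)
(-2*(-61) + c(-24, 20))*Z = (-2*(-61) + (-463 + 24*20))*(-276) = (122 + (-463 + 480))*(-276) = (122 + 17)*(-276) = 139*(-276) = -38364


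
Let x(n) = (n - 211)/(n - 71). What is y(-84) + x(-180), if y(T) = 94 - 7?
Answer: 22228/251 ≈ 88.558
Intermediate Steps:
y(T) = 87
x(n) = (-211 + n)/(-71 + n)
y(-84) + x(-180) = 87 + (-211 - 180)/(-71 - 180) = 87 - 391/(-251) = 87 - 1/251*(-391) = 87 + 391/251 = 22228/251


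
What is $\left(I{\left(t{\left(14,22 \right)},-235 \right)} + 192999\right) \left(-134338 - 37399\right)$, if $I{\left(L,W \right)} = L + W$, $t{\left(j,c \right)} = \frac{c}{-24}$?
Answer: $- \frac{397254643709}{12} \approx -3.3105 \cdot 10^{10}$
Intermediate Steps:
$t{\left(j,c \right)} = - \frac{c}{24}$ ($t{\left(j,c \right)} = c \left(- \frac{1}{24}\right) = - \frac{c}{24}$)
$\left(I{\left(t{\left(14,22 \right)},-235 \right)} + 192999\right) \left(-134338 - 37399\right) = \left(\left(\left(- \frac{1}{24}\right) 22 - 235\right) + 192999\right) \left(-134338 - 37399\right) = \left(\left(- \frac{11}{12} - 235\right) + 192999\right) \left(-171737\right) = \left(- \frac{2831}{12} + 192999\right) \left(-171737\right) = \frac{2313157}{12} \left(-171737\right) = - \frac{397254643709}{12}$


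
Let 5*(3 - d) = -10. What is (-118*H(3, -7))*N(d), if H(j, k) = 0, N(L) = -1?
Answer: 0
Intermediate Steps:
d = 5 (d = 3 - ⅕*(-10) = 3 + 2 = 5)
(-118*H(3, -7))*N(d) = -118*0*(-1) = 0*(-1) = 0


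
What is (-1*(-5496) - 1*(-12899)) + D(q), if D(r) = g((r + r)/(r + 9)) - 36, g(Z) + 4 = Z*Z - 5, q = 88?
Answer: 172686126/9409 ≈ 18353.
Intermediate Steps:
g(Z) = -9 + Z² (g(Z) = -4 + (Z*Z - 5) = -4 + (Z² - 5) = -4 + (-5 + Z²) = -9 + Z²)
D(r) = -45 + 4*r²/(9 + r)² (D(r) = (-9 + ((r + r)/(r + 9))²) - 36 = (-9 + ((2*r)/(9 + r))²) - 36 = (-9 + (2*r/(9 + r))²) - 36 = (-9 + 4*r²/(9 + r)²) - 36 = -45 + 4*r²/(9 + r)²)
(-1*(-5496) - 1*(-12899)) + D(q) = (-1*(-5496) - 1*(-12899)) + (-45 + 4*88²/(9 + 88)²) = (5496 + 12899) + (-45 + 4*7744/97²) = 18395 + (-45 + 4*7744*(1/9409)) = 18395 + (-45 + 30976/9409) = 18395 - 392429/9409 = 172686126/9409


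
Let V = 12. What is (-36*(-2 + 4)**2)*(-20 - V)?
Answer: 4608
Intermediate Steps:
(-36*(-2 + 4)**2)*(-20 - V) = (-36*(-2 + 4)**2)*(-20 - 1*12) = (-36*2**2)*(-20 - 12) = -36*4*(-32) = -144*(-32) = 4608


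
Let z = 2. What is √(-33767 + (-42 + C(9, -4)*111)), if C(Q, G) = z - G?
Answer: I*√33143 ≈ 182.05*I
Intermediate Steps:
C(Q, G) = 2 - G
√(-33767 + (-42 + C(9, -4)*111)) = √(-33767 + (-42 + (2 - 1*(-4))*111)) = √(-33767 + (-42 + (2 + 4)*111)) = √(-33767 + (-42 + 6*111)) = √(-33767 + (-42 + 666)) = √(-33767 + 624) = √(-33143) = I*√33143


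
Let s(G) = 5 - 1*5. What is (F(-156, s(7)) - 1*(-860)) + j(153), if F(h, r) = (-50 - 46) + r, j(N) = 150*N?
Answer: 23714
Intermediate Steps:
s(G) = 0 (s(G) = 5 - 5 = 0)
F(h, r) = -96 + r
(F(-156, s(7)) - 1*(-860)) + j(153) = ((-96 + 0) - 1*(-860)) + 150*153 = (-96 + 860) + 22950 = 764 + 22950 = 23714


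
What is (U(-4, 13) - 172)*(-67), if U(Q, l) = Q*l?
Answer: 15008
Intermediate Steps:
(U(-4, 13) - 172)*(-67) = (-4*13 - 172)*(-67) = (-52 - 172)*(-67) = -224*(-67) = 15008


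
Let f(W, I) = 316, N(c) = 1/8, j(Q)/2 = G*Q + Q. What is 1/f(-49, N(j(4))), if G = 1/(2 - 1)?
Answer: 1/316 ≈ 0.0031646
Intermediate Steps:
G = 1 (G = 1/1 = 1)
j(Q) = 4*Q (j(Q) = 2*(1*Q + Q) = 2*(Q + Q) = 2*(2*Q) = 4*Q)
N(c) = 1/8
1/f(-49, N(j(4))) = 1/316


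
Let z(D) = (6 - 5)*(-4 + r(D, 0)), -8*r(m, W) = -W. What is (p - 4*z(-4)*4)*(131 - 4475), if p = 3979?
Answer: -17562792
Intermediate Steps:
r(m, W) = W/8 (r(m, W) = -(-1)*W/8 = W/8)
z(D) = -4 (z(D) = (6 - 5)*(-4 + (⅛)*0) = 1*(-4 + 0) = 1*(-4) = -4)
(p - 4*z(-4)*4)*(131 - 4475) = (3979 - 4*(-4)*4)*(131 - 4475) = (3979 + 16*4)*(-4344) = (3979 + 64)*(-4344) = 4043*(-4344) = -17562792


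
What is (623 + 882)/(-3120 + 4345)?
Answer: 43/35 ≈ 1.2286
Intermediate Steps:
(623 + 882)/(-3120 + 4345) = 1505/1225 = 1505*(1/1225) = 43/35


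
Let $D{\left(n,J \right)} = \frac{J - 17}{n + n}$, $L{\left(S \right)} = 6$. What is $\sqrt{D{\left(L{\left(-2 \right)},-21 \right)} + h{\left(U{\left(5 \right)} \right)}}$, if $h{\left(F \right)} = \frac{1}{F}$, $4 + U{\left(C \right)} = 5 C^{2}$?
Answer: $\frac{i \sqrt{13758}}{66} \approx 1.7772 i$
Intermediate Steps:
$U{\left(C \right)} = -4 + 5 C^{2}$
$D{\left(n,J \right)} = \frac{-17 + J}{2 n}$
$\sqrt{D{\left(L{\left(-2 \right)},-21 \right)} + h{\left(U{\left(5 \right)} \right)}} = \sqrt{\frac{-17 - 21}{2 \cdot 6} + \frac{1}{-4 + 5 \cdot 5^{2}}} = \sqrt{\frac{1}{2} \cdot \frac{1}{6} \left(-38\right) + \frac{1}{-4 + 5 \cdot 25}} = \sqrt{- \frac{19}{6} + \frac{1}{-4 + 125}} = \sqrt{- \frac{19}{6} + \frac{1}{121}} = \sqrt{- \frac{2293}{726}} = \frac{i \sqrt{13758}}{66}$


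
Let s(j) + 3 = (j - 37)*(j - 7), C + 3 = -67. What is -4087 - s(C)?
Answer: -12323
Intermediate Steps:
C = -70 (C = -3 - 67 = -70)
s(j) = -3 + (-37 + j)*(-7 + j) (s(j) = -3 + (j - 37)*(j - 7) = -3 + (-37 + j)*(-7 + j))
-4087 - s(C) = -4087 - (256 + (-70)² - 44*(-70)) = -4087 - (256 + 4900 + 3080) = -4087 - 1*8236 = -4087 - 8236 = -12323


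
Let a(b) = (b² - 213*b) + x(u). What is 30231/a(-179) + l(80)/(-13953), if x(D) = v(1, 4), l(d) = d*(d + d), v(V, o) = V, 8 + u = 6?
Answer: -476350057/979068057 ≈ -0.48653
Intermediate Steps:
u = -2 (u = -8 + 6 = -2)
l(d) = 2*d² (l(d) = d*(2*d) = 2*d²)
x(D) = 1
a(b) = 1 + b² - 213*b (a(b) = (b² - 213*b) + 1 = 1 + b² - 213*b)
30231/a(-179) + l(80)/(-13953) = 30231/(1 + (-179)² - 213*(-179)) + (2*80²)/(-13953) = 30231/(1 + 32041 + 38127) + (2*6400)*(-1/13953) = 30231/70169 + 12800*(-1/13953) = 30231*(1/70169) - 12800/13953 = 30231/70169 - 12800/13953 = -476350057/979068057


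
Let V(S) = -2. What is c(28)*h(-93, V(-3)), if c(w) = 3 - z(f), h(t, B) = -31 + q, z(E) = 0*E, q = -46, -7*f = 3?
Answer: -231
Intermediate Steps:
f = -3/7 (f = -1/7*3 = -3/7 ≈ -0.42857)
z(E) = 0
h(t, B) = -77 (h(t, B) = -31 - 46 = -77)
c(w) = 3 (c(w) = 3 - 1*0 = 3 + 0 = 3)
c(28)*h(-93, V(-3)) = 3*(-77) = -231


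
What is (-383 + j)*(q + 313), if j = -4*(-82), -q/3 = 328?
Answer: 36905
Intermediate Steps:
q = -984 (q = -3*328 = -984)
j = 328
(-383 + j)*(q + 313) = (-383 + 328)*(-984 + 313) = -55*(-671) = 36905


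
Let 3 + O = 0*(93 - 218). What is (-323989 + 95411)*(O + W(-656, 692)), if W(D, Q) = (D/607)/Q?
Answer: 72047099866/105011 ≈ 6.8609e+5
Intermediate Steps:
W(D, Q) = D/(607*Q) (W(D, Q) = (D*(1/607))/Q = (D/607)/Q = D/(607*Q))
O = -3 (O = -3 + 0*(93 - 218) = -3 + 0*(-125) = -3 + 0 = -3)
(-323989 + 95411)*(O + W(-656, 692)) = (-323989 + 95411)*(-3 + (1/607)*(-656)/692) = -228578*(-3 + (1/607)*(-656)*(1/692)) = -228578*(-3 - 164/105011) = -228578*(-315197/105011) = 72047099866/105011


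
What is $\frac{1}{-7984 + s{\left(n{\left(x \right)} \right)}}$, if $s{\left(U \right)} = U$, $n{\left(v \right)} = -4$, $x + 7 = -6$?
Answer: $- \frac{1}{7988} \approx -0.00012519$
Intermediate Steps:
$x = -13$ ($x = -7 - 6 = -13$)
$\frac{1}{-7984 + s{\left(n{\left(x \right)} \right)}} = \frac{1}{-7984 - 4} = \frac{1}{-7988} = - \frac{1}{7988}$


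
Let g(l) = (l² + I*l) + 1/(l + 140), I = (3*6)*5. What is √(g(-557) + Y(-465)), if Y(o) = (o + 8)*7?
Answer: √44675561463/417 ≈ 506.87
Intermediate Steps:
Y(o) = 56 + 7*o (Y(o) = (8 + o)*7 = 56 + 7*o)
I = 90 (I = 18*5 = 90)
g(l) = l² + 1/(140 + l) + 90*l (g(l) = (l² + 90*l) + 1/(l + 140) = (l² + 90*l) + 1/(140 + l) = l² + 1/(140 + l) + 90*l)
√(g(-557) + Y(-465)) = √((1 + (-557)³ + 230*(-557)² + 12600*(-557))/(140 - 557) + (56 + 7*(-465))) = √((1 - 172808693 + 230*310249 - 7018200)/(-417) + (56 - 3255)) = √(-(1 - 172808693 + 71357270 - 7018200)/417 - 3199) = √(-1/417*(-108469622) - 3199) = √(108469622/417 - 3199) = √(107135639/417) = √44675561463/417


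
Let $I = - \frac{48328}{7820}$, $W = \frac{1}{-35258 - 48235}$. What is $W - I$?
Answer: $\frac{1008760471}{163228815} \approx 6.18$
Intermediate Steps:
$W = - \frac{1}{83493}$ ($W = \frac{1}{-83493} = - \frac{1}{83493} \approx -1.1977 \cdot 10^{-5}$)
$I = - \frac{12082}{1955}$ ($I = \left(-48328\right) \frac{1}{7820} = - \frac{12082}{1955} \approx -6.1801$)
$W - I = - \frac{1}{83493} - - \frac{12082}{1955} = - \frac{1}{83493} + \frac{12082}{1955} = \frac{1008760471}{163228815}$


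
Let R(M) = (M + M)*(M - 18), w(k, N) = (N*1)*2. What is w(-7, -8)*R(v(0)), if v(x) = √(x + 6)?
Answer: -192 + 576*√6 ≈ 1218.9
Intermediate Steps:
v(x) = √(6 + x)
w(k, N) = 2*N (w(k, N) = N*2 = 2*N)
R(M) = 2*M*(-18 + M) (R(M) = (2*M)*(-18 + M) = 2*M*(-18 + M))
w(-7, -8)*R(v(0)) = (2*(-8))*(2*√(6 + 0)*(-18 + √(6 + 0))) = -32*√6*(-18 + √6)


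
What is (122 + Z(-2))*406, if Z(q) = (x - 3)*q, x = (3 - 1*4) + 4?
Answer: 49532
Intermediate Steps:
x = 3 (x = (3 - 4) + 4 = -1 + 4 = 3)
Z(q) = 0 (Z(q) = (3 - 3)*q = 0*q = 0)
(122 + Z(-2))*406 = (122 + 0)*406 = 122*406 = 49532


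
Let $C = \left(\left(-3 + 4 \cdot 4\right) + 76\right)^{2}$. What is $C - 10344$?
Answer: $-2423$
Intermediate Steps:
$C = 7921$ ($C = \left(\left(-3 + 16\right) + 76\right)^{2} = \left(13 + 76\right)^{2} = 89^{2} = 7921$)
$C - 10344 = 7921 - 10344 = -2423$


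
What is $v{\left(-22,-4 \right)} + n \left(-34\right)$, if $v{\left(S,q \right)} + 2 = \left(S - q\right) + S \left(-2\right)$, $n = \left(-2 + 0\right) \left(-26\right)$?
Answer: $-1744$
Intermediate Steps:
$n = 52$ ($n = \left(-2\right) \left(-26\right) = 52$)
$v{\left(S,q \right)} = -2 - S - q$ ($v{\left(S,q \right)} = -2 + \left(\left(S - q\right) + S \left(-2\right)\right) = -2 - \left(S + q\right) = -2 - S - q$)
$v{\left(-22,-4 \right)} + n \left(-34\right) = \left(-2 - -22 - -4\right) + 52 \left(-34\right) = \left(-2 + 22 + 4\right) - 1768 = 24 - 1768 = -1744$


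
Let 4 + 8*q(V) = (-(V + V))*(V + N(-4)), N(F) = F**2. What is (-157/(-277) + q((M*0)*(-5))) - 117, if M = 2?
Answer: -64781/554 ≈ -116.93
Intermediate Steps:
q(V) = -1/2 - V*(16 + V)/4 (q(V) = -1/2 + ((-(V + V))*(V + (-4)**2))/8 = -1/2 + ((-2*V)*(V + 16))/8 = -1/2 + ((-2*V)*(16 + V))/8 = -1/2 + (-2*V*(16 + V))/8 = -1/2 - V*(16 + V)/4)
(-157/(-277) + q((M*0)*(-5))) - 117 = (-157/(-277) + (-1/2 - 4*2*0*(-5) - ((2*0)*(-5))**2/4)) - 117 = (-157*(-1/277) + (-1/2 - 0*(-5) - (0*(-5))**2/4)) - 117 = (157/277 + (-1/2 - 4*0 - 1/4*0**2)) - 117 = (157/277 + (-1/2 + 0 - 1/4*0)) - 117 = (157/277 + (-1/2 + 0 + 0)) - 117 = (157/277 - 1/2) - 117 = 37/554 - 117 = -64781/554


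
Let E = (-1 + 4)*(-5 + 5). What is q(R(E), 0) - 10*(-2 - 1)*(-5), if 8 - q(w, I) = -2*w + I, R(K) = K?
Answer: -142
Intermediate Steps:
E = 0 (E = 3*0 = 0)
q(w, I) = 8 - I + 2*w (q(w, I) = 8 - (-2*w + I) = 8 - (I - 2*w) = 8 + (-I + 2*w) = 8 - I + 2*w)
q(R(E), 0) - 10*(-2 - 1)*(-5) = (8 - 1*0 + 2*0) - 10*(-2 - 1)*(-5) = (8 + 0 + 0) - (-30)*(-5) = 8 - 10*15 = 8 - 150 = -142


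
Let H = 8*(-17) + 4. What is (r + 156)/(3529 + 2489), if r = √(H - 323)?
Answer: 26/1003 + I*√455/6018 ≈ 0.025922 + 0.0035445*I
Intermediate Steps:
H = -132 (H = -136 + 4 = -132)
r = I*√455 (r = √(-132 - 323) = √(-455) = I*√455 ≈ 21.331*I)
(r + 156)/(3529 + 2489) = (I*√455 + 156)/(3529 + 2489) = (156 + I*√455)/6018 = (156 + I*√455)*(1/6018) = 26/1003 + I*√455/6018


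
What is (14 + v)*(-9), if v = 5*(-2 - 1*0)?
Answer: -36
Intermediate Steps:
v = -10 (v = 5*(-2 + 0) = 5*(-2) = -10)
(14 + v)*(-9) = (14 - 10)*(-9) = 4*(-9) = -36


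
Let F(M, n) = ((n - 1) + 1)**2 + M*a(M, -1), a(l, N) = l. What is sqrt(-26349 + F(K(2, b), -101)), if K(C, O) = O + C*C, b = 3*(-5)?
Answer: I*sqrt(16027) ≈ 126.6*I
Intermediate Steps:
b = -15
K(C, O) = O + C**2
F(M, n) = M**2 + n**2 (F(M, n) = ((n - 1) + 1)**2 + M*M = ((-1 + n) + 1)**2 + M**2 = n**2 + M**2 = M**2 + n**2)
sqrt(-26349 + F(K(2, b), -101)) = sqrt(-26349 + ((-15 + 2**2)**2 + (-101)**2)) = sqrt(-26349 + ((-15 + 4)**2 + 10201)) = sqrt(-26349 + ((-11)**2 + 10201)) = sqrt(-26349 + (121 + 10201)) = sqrt(-26349 + 10322) = sqrt(-16027) = I*sqrt(16027)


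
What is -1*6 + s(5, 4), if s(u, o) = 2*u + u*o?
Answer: 24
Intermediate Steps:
s(u, o) = 2*u + o*u
-1*6 + s(5, 4) = -1*6 + 5*(2 + 4) = -6 + 5*6 = -6 + 30 = 24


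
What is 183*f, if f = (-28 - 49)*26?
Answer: -366366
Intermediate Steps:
f = -2002 (f = -77*26 = -2002)
183*f = 183*(-2002) = -366366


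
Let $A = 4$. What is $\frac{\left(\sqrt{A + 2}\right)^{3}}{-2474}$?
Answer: $- \frac{3 \sqrt{6}}{1237} \approx -0.0059406$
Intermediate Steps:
$\frac{\left(\sqrt{A + 2}\right)^{3}}{-2474} = \frac{\left(\sqrt{4 + 2}\right)^{3}}{-2474} = \left(\sqrt{6}\right)^{3} \left(- \frac{1}{2474}\right) = 6 \sqrt{6} \left(- \frac{1}{2474}\right) = - \frac{3 \sqrt{6}}{1237}$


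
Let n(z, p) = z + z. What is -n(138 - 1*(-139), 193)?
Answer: -554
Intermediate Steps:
n(z, p) = 2*z
-n(138 - 1*(-139), 193) = -2*(138 - 1*(-139)) = -2*(138 + 139) = -2*277 = -1*554 = -554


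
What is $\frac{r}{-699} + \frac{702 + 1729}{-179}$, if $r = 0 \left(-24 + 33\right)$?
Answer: $- \frac{2431}{179} \approx -13.581$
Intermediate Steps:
$r = 0$ ($r = 0 \cdot 9 = 0$)
$\frac{r}{-699} + \frac{702 + 1729}{-179} = \frac{0}{-699} + \frac{702 + 1729}{-179} = 0 \left(- \frac{1}{699}\right) + 2431 \left(- \frac{1}{179}\right) = 0 - \frac{2431}{179} = - \frac{2431}{179}$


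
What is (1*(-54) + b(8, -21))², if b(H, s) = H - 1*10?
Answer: 3136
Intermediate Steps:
b(H, s) = -10 + H (b(H, s) = H - 10 = -10 + H)
(1*(-54) + b(8, -21))² = (1*(-54) + (-10 + 8))² = (-54 - 2)² = (-56)² = 3136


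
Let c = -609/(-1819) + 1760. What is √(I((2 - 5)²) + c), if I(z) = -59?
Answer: 26*√8327382/1819 ≈ 41.247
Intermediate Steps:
c = 3202049/1819 (c = -609*(-1/1819) + 1760 = 609/1819 + 1760 = 3202049/1819 ≈ 1760.3)
√(I((2 - 5)²) + c) = √(-59 + 3202049/1819) = √(3094728/1819) = 26*√8327382/1819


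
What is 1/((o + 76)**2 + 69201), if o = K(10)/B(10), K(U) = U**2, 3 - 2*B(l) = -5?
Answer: 1/79402 ≈ 1.2594e-5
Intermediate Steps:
B(l) = 4 (B(l) = 3/2 - 1/2*(-5) = 3/2 + 5/2 = 4)
o = 25 (o = 10**2/4 = 100*(1/4) = 25)
1/((o + 76)**2 + 69201) = 1/((25 + 76)**2 + 69201) = 1/(101**2 + 69201) = 1/(10201 + 69201) = 1/79402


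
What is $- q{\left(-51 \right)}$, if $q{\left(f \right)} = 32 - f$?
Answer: $-83$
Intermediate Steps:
$- q{\left(-51 \right)} = - (32 - -51) = - (32 + 51) = \left(-1\right) 83 = -83$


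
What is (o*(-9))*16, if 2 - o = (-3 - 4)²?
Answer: 6768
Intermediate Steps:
o = -47 (o = 2 - (-3 - 4)² = 2 - 1*(-7)² = 2 - 1*49 = 2 - 49 = -47)
(o*(-9))*16 = -47*(-9)*16 = 423*16 = 6768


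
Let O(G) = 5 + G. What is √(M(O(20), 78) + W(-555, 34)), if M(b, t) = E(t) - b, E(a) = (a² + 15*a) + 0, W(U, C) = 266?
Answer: √7495 ≈ 86.574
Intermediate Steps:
E(a) = a² + 15*a
M(b, t) = -b + t*(15 + t) (M(b, t) = t*(15 + t) - b = -b + t*(15 + t))
√(M(O(20), 78) + W(-555, 34)) = √((-(5 + 20) + 78*(15 + 78)) + 266) = √((-1*25 + 78*93) + 266) = √((-25 + 7254) + 266) = √(7229 + 266) = √7495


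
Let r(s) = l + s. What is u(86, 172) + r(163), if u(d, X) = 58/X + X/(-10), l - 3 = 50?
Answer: 85629/430 ≈ 199.14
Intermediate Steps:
l = 53 (l = 3 + 50 = 53)
u(d, X) = 58/X - X/10 (u(d, X) = 58/X + X*(-⅒) = 58/X - X/10)
r(s) = 53 + s
u(86, 172) + r(163) = (58/172 - ⅒*172) + (53 + 163) = (58*(1/172) - 86/5) + 216 = (29/86 - 86/5) + 216 = -7251/430 + 216 = 85629/430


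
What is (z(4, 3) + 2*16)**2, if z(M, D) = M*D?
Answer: 1936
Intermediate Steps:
z(M, D) = D*M
(z(4, 3) + 2*16)**2 = (3*4 + 2*16)**2 = (12 + 32)**2 = 44**2 = 1936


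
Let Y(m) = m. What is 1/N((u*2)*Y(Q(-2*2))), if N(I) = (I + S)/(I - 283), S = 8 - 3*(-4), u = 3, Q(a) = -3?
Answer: -301/2 ≈ -150.50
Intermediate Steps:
S = 20 (S = 8 + 12 = 20)
N(I) = (20 + I)/(-283 + I) (N(I) = (I + 20)/(I - 283) = (20 + I)/(-283 + I))
1/N((u*2)*Y(Q(-2*2))) = 1/((20 + (3*2)*(-3))/(-283 + (3*2)*(-3))) = 1/((20 + 6*(-3))/(-283 + 6*(-3))) = 1/((20 - 18)/(-283 - 18)) = 1/(2/(-301)) = 1/(-1/301*2) = 1/(-2/301) = -301/2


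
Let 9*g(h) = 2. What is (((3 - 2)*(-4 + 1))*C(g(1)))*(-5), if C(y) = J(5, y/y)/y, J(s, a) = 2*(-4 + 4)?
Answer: 0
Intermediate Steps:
g(h) = 2/9 (g(h) = (⅑)*2 = 2/9)
J(s, a) = 0 (J(s, a) = 2*0 = 0)
C(y) = 0 (C(y) = 0/y = 0)
(((3 - 2)*(-4 + 1))*C(g(1)))*(-5) = (((3 - 2)*(-4 + 1))*0)*(-5) = ((1*(-3))*0)*(-5) = -3*0*(-5) = 0*(-5) = 0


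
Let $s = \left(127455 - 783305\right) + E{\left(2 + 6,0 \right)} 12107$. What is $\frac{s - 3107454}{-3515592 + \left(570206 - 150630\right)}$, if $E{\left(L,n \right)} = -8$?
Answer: $\frac{241260}{193501} \approx 1.2468$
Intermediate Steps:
$s = -752706$ ($s = \left(127455 - 783305\right) - 96856 = -655850 - 96856 = -752706$)
$\frac{s - 3107454}{-3515592 + \left(570206 - 150630\right)} = \frac{-752706 - 3107454}{-3515592 + \left(570206 - 150630\right)} = - \frac{3860160}{-3515592 + \left(570206 - 150630\right)} = - \frac{3860160}{-3515592 + 419576} = - \frac{3860160}{-3096016} = \left(-3860160\right) \left(- \frac{1}{3096016}\right) = \frac{241260}{193501}$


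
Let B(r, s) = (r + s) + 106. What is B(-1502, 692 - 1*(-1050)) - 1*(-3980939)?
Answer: 3981285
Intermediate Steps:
B(r, s) = 106 + r + s
B(-1502, 692 - 1*(-1050)) - 1*(-3980939) = (106 - 1502 + (692 - 1*(-1050))) - 1*(-3980939) = (106 - 1502 + (692 + 1050)) + 3980939 = (106 - 1502 + 1742) + 3980939 = 346 + 3980939 = 3981285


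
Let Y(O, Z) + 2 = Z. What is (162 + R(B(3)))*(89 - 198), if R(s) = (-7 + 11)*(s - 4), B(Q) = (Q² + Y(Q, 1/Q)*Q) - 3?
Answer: -16350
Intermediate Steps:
Y(O, Z) = -2 + Z
B(Q) = -3 + Q² + Q*(-2 + 1/Q) (B(Q) = (Q² + (-2 + 1/Q)*Q) - 3 = (Q² + Q*(-2 + 1/Q)) - 3 = -3 + Q² + Q*(-2 + 1/Q))
R(s) = -16 + 4*s (R(s) = 4*(-4 + s) = -16 + 4*s)
(162 + R(B(3)))*(89 - 198) = (162 + (-16 + 4*(-2 + 3² - 2*3)))*(89 - 198) = (162 + (-16 + 4*(-2 + 9 - 6)))*(-109) = (162 + (-16 + 4*1))*(-109) = (162 + (-16 + 4))*(-109) = (162 - 12)*(-109) = 150*(-109) = -16350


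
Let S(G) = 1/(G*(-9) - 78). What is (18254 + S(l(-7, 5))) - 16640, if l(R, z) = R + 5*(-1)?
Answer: 48421/30 ≈ 1614.0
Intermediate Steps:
l(R, z) = -5 + R (l(R, z) = R - 5 = -5 + R)
S(G) = 1/(-78 - 9*G) (S(G) = 1/(-9*G - 78) = 1/(-78 - 9*G))
(18254 + S(l(-7, 5))) - 16640 = (18254 - 1/(78 + 9*(-5 - 7))) - 16640 = (18254 - 1/(78 + 9*(-12))) - 16640 = (18254 - 1/(78 - 108)) - 16640 = (18254 - 1/(-30)) - 16640 = (18254 - 1*(-1/30)) - 16640 = (18254 + 1/30) - 16640 = 547621/30 - 16640 = 48421/30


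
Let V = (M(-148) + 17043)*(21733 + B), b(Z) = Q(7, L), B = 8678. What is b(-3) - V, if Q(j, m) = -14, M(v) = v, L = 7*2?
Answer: -513793859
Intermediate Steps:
L = 14
b(Z) = -14
V = 513793845 (V = (-148 + 17043)*(21733 + 8678) = 16895*30411 = 513793845)
b(-3) - V = -14 - 1*513793845 = -14 - 513793845 = -513793859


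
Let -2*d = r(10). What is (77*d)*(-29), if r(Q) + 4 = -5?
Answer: -20097/2 ≈ -10049.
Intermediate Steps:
r(Q) = -9 (r(Q) = -4 - 5 = -9)
d = 9/2 (d = -1/2*(-9) = 9/2 ≈ 4.5000)
(77*d)*(-29) = (77*(9/2))*(-29) = (693/2)*(-29) = -20097/2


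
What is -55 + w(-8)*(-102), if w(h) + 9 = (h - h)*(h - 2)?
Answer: 863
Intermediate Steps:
w(h) = -9 (w(h) = -9 + (h - h)*(h - 2) = -9 + 0*(-2 + h) = -9 + 0 = -9)
-55 + w(-8)*(-102) = -55 - 9*(-102) = -55 + 918 = 863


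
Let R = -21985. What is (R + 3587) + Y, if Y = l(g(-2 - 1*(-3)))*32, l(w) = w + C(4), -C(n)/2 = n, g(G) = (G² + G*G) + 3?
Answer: -18494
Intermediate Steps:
g(G) = 3 + 2*G² (g(G) = (G² + G²) + 3 = 2*G² + 3 = 3 + 2*G²)
C(n) = -2*n
l(w) = -8 + w (l(w) = w - 2*4 = w - 8 = -8 + w)
Y = -96 (Y = (-8 + (3 + 2*(-2 - 1*(-3))²))*32 = (-8 + (3 + 2*(-2 + 3)²))*32 = (-8 + (3 + 2*1²))*32 = (-8 + (3 + 2*1))*32 = (-8 + (3 + 2))*32 = (-8 + 5)*32 = -3*32 = -96)
(R + 3587) + Y = (-21985 + 3587) - 96 = -18398 - 96 = -18494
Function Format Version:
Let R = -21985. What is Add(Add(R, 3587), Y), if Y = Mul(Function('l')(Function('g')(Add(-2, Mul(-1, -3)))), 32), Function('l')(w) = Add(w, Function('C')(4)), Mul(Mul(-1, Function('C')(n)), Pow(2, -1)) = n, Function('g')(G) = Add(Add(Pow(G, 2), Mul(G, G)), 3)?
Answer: -18494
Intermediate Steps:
Function('g')(G) = Add(3, Mul(2, Pow(G, 2))) (Function('g')(G) = Add(Add(Pow(G, 2), Pow(G, 2)), 3) = Add(Mul(2, Pow(G, 2)), 3) = Add(3, Mul(2, Pow(G, 2))))
Function('C')(n) = Mul(-2, n)
Function('l')(w) = Add(-8, w) (Function('l')(w) = Add(w, Mul(-2, 4)) = Add(w, -8) = Add(-8, w))
Y = -96 (Y = Mul(Add(-8, Add(3, Mul(2, Pow(Add(-2, Mul(-1, -3)), 2)))), 32) = Mul(Add(-8, Add(3, Mul(2, Pow(Add(-2, 3), 2)))), 32) = Mul(Add(-8, Add(3, Mul(2, Pow(1, 2)))), 32) = Mul(Add(-8, Add(3, Mul(2, 1))), 32) = Mul(Add(-8, Add(3, 2)), 32) = Mul(Add(-8, 5), 32) = Mul(-3, 32) = -96)
Add(Add(R, 3587), Y) = Add(Add(-21985, 3587), -96) = Add(-18398, -96) = -18494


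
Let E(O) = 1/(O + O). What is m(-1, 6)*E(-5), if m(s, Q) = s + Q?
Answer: -½ ≈ -0.50000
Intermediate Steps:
m(s, Q) = Q + s
E(O) = 1/(2*O)
m(-1, 6)*E(-5) = (6 - 1)*((½)/(-5)) = 5*((½)*(-⅕)) = 5*(-⅒) = -½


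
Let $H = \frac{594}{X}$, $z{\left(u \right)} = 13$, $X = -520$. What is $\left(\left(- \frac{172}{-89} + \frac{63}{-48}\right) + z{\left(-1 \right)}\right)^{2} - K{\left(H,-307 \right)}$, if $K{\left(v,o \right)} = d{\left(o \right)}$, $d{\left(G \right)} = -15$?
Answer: $\frac{406582665}{2027776} \approx 200.51$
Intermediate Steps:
$H = - \frac{297}{260}$ ($H = \frac{594}{-520} = 594 \left(- \frac{1}{520}\right) = - \frac{297}{260} \approx -1.1423$)
$K{\left(v,o \right)} = -15$
$\left(\left(- \frac{172}{-89} + \frac{63}{-48}\right) + z{\left(-1 \right)}\right)^{2} - K{\left(H,-307 \right)} = \left(\left(- \frac{172}{-89} + \frac{63}{-48}\right) + 13\right)^{2} - -15 = \left(\left(\left(-172\right) \left(- \frac{1}{89}\right) + 63 \left(- \frac{1}{48}\right)\right) + 13\right)^{2} + 15 = \left(\left(\frac{172}{89} - \frac{21}{16}\right) + 13\right)^{2} + 15 = \left(\frac{883}{1424} + 13\right)^{2} + 15 = \left(\frac{19395}{1424}\right)^{2} + 15 = \frac{376166025}{2027776} + 15 = \frac{406582665}{2027776}$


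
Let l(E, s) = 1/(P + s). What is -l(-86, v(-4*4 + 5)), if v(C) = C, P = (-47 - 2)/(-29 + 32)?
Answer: 3/82 ≈ 0.036585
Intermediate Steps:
P = -49/3 ≈ -16.333
l(E, s) = 1/(-49/3 + s)
-l(-86, v(-4*4 + 5)) = -3/(-49 + 3*(-4*4 + 5)) = -3/(-49 + 3*(-16 + 5)) = -3/(-49 + 3*(-11)) = -3/(-49 - 33) = -3/(-82) = -3*(-1)/82 = -1*(-3/82) = 3/82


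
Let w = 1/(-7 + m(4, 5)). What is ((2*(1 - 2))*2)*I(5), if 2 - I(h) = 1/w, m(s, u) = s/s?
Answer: -32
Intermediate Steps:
m(s, u) = 1
w = -1/6 (w = 1/(-7 + 1) = 1/(-6) = -1/6 ≈ -0.16667)
I(h) = 8 (I(h) = 2 - 1/(-1/6) = 2 - 1*(-6) = 2 + 6 = 8)
((2*(1 - 2))*2)*I(5) = ((2*(1 - 2))*2)*8 = ((2*(-1))*2)*8 = -2*2*8 = -4*8 = -32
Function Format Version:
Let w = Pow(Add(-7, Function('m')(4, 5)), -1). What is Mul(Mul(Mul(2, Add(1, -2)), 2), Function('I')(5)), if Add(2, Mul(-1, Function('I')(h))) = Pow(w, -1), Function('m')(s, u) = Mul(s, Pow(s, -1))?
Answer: -32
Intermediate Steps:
Function('m')(s, u) = 1
w = Rational(-1, 6) (w = Pow(Add(-7, 1), -1) = Pow(-6, -1) = Rational(-1, 6) ≈ -0.16667)
Function('I')(h) = 8 (Function('I')(h) = Add(2, Mul(-1, Pow(Rational(-1, 6), -1))) = Add(2, Mul(-1, -6)) = Add(2, 6) = 8)
Mul(Mul(Mul(2, Add(1, -2)), 2), Function('I')(5)) = Mul(Mul(Mul(2, Add(1, -2)), 2), 8) = Mul(Mul(Mul(2, -1), 2), 8) = Mul(Mul(-2, 2), 8) = Mul(-4, 8) = -32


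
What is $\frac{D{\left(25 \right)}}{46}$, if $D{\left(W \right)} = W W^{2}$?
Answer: $\frac{15625}{46} \approx 339.67$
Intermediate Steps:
$D{\left(W \right)} = W^{3}$
$\frac{D{\left(25 \right)}}{46} = \frac{25^{3}}{46} = \frac{1}{46} \cdot 15625 = \frac{15625}{46}$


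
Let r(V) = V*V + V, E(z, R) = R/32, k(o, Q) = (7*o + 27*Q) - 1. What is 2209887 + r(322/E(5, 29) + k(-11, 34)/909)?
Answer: 180454258327711/77211369 ≈ 2.3371e+6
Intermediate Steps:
k(o, Q) = -1 + 7*o + 27*Q
E(z, R) = R/32 (E(z, R) = R*(1/32) = R/32)
r(V) = V + V**2 (r(V) = V**2 + V = V + V**2)
2209887 + r(322/E(5, 29) + k(-11, 34)/909) = 2209887 + (322/(((1/32)*29)) + (-1 + 7*(-11) + 27*34)/909)*(1 + (322/(((1/32)*29)) + (-1 + 7*(-11) + 27*34)/909)) = 2209887 + (322/(29/32) + (-1 - 77 + 918)*(1/909))*(1 + (322/(29/32) + (-1 - 77 + 918)*(1/909))) = 2209887 + (322*(32/29) + 840*(1/909))*(1 + (322*(32/29) + 840*(1/909))) = 2209887 + (10304/29 + 280/303)*(1 + (10304/29 + 280/303)) = 2209887 + 3130232*(1 + 3130232/8787)/8787 = 2209887 + (3130232/8787)*(3139019/8787) = 2209887 + 9825857722408/77211369 = 180454258327711/77211369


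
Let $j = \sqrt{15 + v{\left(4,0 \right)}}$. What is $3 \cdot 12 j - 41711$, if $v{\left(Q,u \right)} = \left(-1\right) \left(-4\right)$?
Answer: $-41711 + 36 \sqrt{19} \approx -41554.0$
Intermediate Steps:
$v{\left(Q,u \right)} = 4$
$j = \sqrt{19}$ ($j = \sqrt{15 + 4} = \sqrt{19} \approx 4.3589$)
$3 \cdot 12 j - 41711 = 3 \cdot 12 \sqrt{19} - 41711 = 36 \sqrt{19} - 41711 = -41711 + 36 \sqrt{19}$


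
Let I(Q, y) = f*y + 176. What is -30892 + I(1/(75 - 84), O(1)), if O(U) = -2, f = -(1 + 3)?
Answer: -30708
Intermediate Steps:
f = -4 (f = -1*4 = -4)
I(Q, y) = 176 - 4*y (I(Q, y) = -4*y + 176 = 176 - 4*y)
-30892 + I(1/(75 - 84), O(1)) = -30892 + (176 - 4*(-2)) = -30892 + (176 + 8) = -30892 + 184 = -30708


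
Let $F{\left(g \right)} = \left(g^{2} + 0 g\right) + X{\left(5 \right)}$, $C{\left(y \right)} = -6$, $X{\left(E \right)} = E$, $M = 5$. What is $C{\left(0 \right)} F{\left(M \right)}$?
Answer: $-180$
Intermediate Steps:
$F{\left(g \right)} = 5 + g^{2}$ ($F{\left(g \right)} = \left(g^{2} + 0 g\right) + 5 = \left(g^{2} + 0\right) + 5 = g^{2} + 5 = 5 + g^{2}$)
$C{\left(0 \right)} F{\left(M \right)} = - 6 \left(5 + 5^{2}\right) = - 6 \left(5 + 25\right) = \left(-6\right) 30 = -180$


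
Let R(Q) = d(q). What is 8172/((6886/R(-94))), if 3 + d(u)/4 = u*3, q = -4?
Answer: -245160/3443 ≈ -71.205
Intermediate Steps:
d(u) = -12 + 12*u (d(u) = -12 + 4*(u*3) = -12 + 4*(3*u) = -12 + 12*u)
R(Q) = -60 (R(Q) = -12 + 12*(-4) = -12 - 48 = -60)
8172/((6886/R(-94))) = 8172/((6886/(-60))) = 8172/((6886*(-1/60))) = 8172/(-3443/30) = 8172*(-30/3443) = -245160/3443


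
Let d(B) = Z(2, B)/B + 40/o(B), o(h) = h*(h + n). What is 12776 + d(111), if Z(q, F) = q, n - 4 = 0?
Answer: 10872394/851 ≈ 12776.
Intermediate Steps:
n = 4 (n = 4 + 0 = 4)
o(h) = h*(4 + h) (o(h) = h*(h + 4) = h*(4 + h))
d(B) = 2/B + 40/(B*(4 + B)) (d(B) = 2/B + 40/((B*(4 + B))) = 2/B + 40*(1/(B*(4 + B))) = 2/B + 40/(B*(4 + B)))
12776 + d(111) = 12776 + 2*(24 + 111)/(111*(4 + 111)) = 12776 + 2*(1/111)*135/115 = 12776 + 2*(1/111)*(1/115)*135 = 12776 + 18/851 = 10872394/851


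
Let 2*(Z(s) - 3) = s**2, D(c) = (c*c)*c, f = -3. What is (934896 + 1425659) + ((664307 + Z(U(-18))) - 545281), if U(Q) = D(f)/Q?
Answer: 19836681/8 ≈ 2.4796e+6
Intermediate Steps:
D(c) = c**3 (D(c) = c**2*c = c**3)
U(Q) = -27/Q (U(Q) = (-3)**3/Q = -27/Q)
Z(s) = 3 + s**2/2
(934896 + 1425659) + ((664307 + Z(U(-18))) - 545281) = (934896 + 1425659) + ((664307 + (3 + (-27/(-18))**2/2)) - 545281) = 2360555 + ((664307 + (3 + (-27*(-1/18))**2/2)) - 545281) = 2360555 + ((664307 + (3 + (3/2)**2/2)) - 545281) = 2360555 + ((664307 + (3 + (1/2)*(9/4))) - 545281) = 2360555 + ((664307 + (3 + 9/8)) - 545281) = 2360555 + ((664307 + 33/8) - 545281) = 2360555 + (5314489/8 - 545281) = 2360555 + 952241/8 = 19836681/8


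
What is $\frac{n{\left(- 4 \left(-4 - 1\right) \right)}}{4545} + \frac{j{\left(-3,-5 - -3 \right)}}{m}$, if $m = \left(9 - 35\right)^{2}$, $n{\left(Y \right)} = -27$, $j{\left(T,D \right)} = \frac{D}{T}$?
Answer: $- \frac{2537}{512070} \approx -0.0049544$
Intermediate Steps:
$m = 676$ ($m = \left(-26\right)^{2} = 676$)
$\frac{n{\left(- 4 \left(-4 - 1\right) \right)}}{4545} + \frac{j{\left(-3,-5 - -3 \right)}}{m} = - \frac{27}{4545} + \frac{\left(-5 - -3\right) \frac{1}{-3}}{676} = \left(-27\right) \frac{1}{4545} + \left(-5 + 3\right) \left(- \frac{1}{3}\right) \frac{1}{676} = - \frac{3}{505} + \left(-2\right) \left(- \frac{1}{3}\right) \frac{1}{676} = - \frac{3}{505} + \frac{2}{3} \cdot \frac{1}{676} = - \frac{3}{505} + \frac{1}{1014} = - \frac{2537}{512070}$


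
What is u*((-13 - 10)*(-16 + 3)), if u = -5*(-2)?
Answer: 2990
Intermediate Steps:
u = 10
u*((-13 - 10)*(-16 + 3)) = 10*((-13 - 10)*(-16 + 3)) = 10*(-23*(-13)) = 10*299 = 2990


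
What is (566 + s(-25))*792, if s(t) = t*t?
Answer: 943272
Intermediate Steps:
s(t) = t**2
(566 + s(-25))*792 = (566 + (-25)**2)*792 = (566 + 625)*792 = 1191*792 = 943272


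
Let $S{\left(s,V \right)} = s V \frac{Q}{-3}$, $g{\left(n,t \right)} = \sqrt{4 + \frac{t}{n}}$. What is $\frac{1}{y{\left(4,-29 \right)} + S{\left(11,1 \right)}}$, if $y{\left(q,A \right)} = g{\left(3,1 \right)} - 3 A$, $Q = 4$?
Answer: $\frac{651}{47050} - \frac{3 \sqrt{39}}{47050} \approx 0.013438$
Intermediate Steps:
$y{\left(q,A \right)} = - 3 A + \frac{\sqrt{39}}{3}$ ($y{\left(q,A \right)} = \sqrt{4 + 1 \cdot \frac{1}{3}} - 3 A = \sqrt{4 + \frac{1}{3}} - 3 A = \sqrt{\frac{13}{3}} - 3 A = \frac{\sqrt{39}}{3} - 3 A = - 3 A + \frac{\sqrt{39}}{3}$)
$S{\left(s,V \right)} = - \frac{4 V s}{3}$ ($S{\left(s,V \right)} = s V \frac{4}{-3} = V s 4 \left(- \frac{1}{3}\right) = V s \left(- \frac{4}{3}\right) = - \frac{4 V s}{3}$)
$\frac{1}{y{\left(4,-29 \right)} + S{\left(11,1 \right)}} = \frac{1}{\left(\left(-3\right) \left(-29\right) + \frac{\sqrt{39}}{3}\right) - \frac{4}{3} \cdot 11} = \frac{1}{\left(87 + \frac{\sqrt{39}}{3}\right) - \frac{44}{3}} = \frac{1}{\frac{217}{3} + \frac{\sqrt{39}}{3}}$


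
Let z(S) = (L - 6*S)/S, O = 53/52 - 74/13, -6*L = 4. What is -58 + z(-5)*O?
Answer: -1988/65 ≈ -30.585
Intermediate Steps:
L = -⅔ (L = -⅙*4 = -⅔ ≈ -0.66667)
O = -243/52 (O = 53*(1/52) - 74*1/13 = 53/52 - 74/13 = -243/52 ≈ -4.6731)
z(S) = (-⅔ - 6*S)/S
-58 + z(-5)*O = -58 + (-6 - ⅔/(-5))*(-243/52) = -58 + (-6 - ⅔*(-⅕))*(-243/52) = -58 + (-6 + 2/15)*(-243/52) = -58 - 88/15*(-243/52) = -58 + 1782/65 = -1988/65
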